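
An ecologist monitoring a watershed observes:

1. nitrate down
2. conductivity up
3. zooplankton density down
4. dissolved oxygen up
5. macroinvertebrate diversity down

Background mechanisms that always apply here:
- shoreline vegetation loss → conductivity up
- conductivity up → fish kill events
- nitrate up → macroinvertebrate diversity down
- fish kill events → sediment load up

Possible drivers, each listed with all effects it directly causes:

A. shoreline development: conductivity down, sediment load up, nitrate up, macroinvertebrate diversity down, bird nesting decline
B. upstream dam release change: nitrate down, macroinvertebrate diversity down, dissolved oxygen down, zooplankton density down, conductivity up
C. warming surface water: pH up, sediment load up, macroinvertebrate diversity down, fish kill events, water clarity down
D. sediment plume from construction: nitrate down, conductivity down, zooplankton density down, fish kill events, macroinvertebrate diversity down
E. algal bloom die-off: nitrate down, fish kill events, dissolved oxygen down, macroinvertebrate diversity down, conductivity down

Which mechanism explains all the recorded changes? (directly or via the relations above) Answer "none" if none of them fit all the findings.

Testing each hypothesis:
(A) shoreline development — nitrate down NO; conductivity up NO; zooplankton density down NO; dissolved oxygen up NO; macroinvertebrate diversity down yes
(B) upstream dam release change — fails on dissolved oxygen up (predicts dissolved oxygen down, not dissolved oxygen up)
(C) warming surface water — nitrate down NO; conductivity up NO; zooplankton density down NO; dissolved oxygen up NO; macroinvertebrate diversity down yes
(D) sediment plume from construction — fails on conductivity up, dissolved oxygen up (predicts conductivity down, not conductivity up)
(E) algal bloom die-off — nitrate down yes; conductivity up NO; zooplankton density down NO; dissolved oxygen up NO; macroinvertebrate diversity down yes
No candidate is consistent with all observations.

none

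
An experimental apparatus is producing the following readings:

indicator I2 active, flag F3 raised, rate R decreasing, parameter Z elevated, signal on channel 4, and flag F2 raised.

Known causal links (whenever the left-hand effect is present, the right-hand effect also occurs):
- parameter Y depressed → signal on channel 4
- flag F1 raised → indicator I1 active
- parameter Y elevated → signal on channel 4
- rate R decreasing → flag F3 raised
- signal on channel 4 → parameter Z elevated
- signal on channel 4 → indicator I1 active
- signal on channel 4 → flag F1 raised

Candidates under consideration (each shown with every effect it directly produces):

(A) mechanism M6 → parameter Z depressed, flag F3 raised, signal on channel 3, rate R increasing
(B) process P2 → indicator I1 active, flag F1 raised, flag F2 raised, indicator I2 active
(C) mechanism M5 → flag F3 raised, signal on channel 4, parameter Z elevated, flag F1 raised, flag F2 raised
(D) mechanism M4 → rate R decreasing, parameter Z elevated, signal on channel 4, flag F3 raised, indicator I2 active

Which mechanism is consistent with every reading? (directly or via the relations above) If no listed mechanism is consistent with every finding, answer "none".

Per-candidate check:
(A) mechanism M6 — fails on indicator I2 active, rate R decreasing, parameter Z elevated, signal on channel 4, flag F2 raised (predicts rate R increasing, not rate R decreasing; predicts parameter Z depressed, not parameter Z elevated)
(B) process P2 — indicator I2 active +; flag F3 raised -; rate R decreasing -; parameter Z elevated -; signal on channel 4 -; flag F2 raised +
(C) mechanism M5 — does not account for indicator I2 active, rate R decreasing
(D) mechanism M4 — indicator I2 active +; flag F3 raised +; rate R decreasing +; parameter Z elevated +; signal on channel 4 +; flag F2 raised -
Every candidate fails on at least one observation.

none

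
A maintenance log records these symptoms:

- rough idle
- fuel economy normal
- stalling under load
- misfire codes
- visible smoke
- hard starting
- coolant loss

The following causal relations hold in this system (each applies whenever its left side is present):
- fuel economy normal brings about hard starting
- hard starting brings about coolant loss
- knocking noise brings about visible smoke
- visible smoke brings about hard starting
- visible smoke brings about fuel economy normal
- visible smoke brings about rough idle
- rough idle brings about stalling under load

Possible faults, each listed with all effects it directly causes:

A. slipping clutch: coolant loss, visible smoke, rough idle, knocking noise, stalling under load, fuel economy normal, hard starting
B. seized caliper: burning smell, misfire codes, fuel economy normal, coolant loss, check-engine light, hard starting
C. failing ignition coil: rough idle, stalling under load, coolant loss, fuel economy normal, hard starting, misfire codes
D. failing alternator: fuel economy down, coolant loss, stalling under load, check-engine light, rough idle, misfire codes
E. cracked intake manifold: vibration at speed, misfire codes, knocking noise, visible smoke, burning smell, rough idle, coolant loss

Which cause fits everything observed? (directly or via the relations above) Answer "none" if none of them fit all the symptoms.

Testing each hypothesis:
(A) slipping clutch — does not account for misfire codes
(B) seized caliper — does not account for rough idle, stalling under load, visible smoke
(C) failing ignition coil — does not account for visible smoke
(D) failing alternator — rough idle ✓; fuel economy normal ✗; stalling under load ✓; misfire codes ✓; visible smoke ✗; hard starting ✗; coolant loss ✓
(E) cracked intake manifold — rough idle ✓; fuel economy normal ✓ (by visible smoke → fuel economy normal); stalling under load ✓ (by rough idle → stalling under load); misfire codes ✓; visible smoke ✓; hard starting ✓ (by visible smoke → hard starting); coolant loss ✓
(E) alone accounts for all the evidence.

E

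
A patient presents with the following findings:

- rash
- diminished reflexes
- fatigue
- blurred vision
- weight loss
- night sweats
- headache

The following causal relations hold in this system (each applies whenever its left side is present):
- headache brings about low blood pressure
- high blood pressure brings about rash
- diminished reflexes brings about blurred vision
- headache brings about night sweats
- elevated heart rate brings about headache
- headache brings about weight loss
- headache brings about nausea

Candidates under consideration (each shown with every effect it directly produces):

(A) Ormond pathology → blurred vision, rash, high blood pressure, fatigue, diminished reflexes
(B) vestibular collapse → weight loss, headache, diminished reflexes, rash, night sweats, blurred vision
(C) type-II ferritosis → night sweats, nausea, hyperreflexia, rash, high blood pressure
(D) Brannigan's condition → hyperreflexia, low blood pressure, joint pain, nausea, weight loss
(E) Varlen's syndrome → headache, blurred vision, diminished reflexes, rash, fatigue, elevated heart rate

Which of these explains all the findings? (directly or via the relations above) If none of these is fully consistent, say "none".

For each candidate, compare predicted effects to what was observed:
(A) Ormond pathology — does not account for weight loss, night sweats, headache
(B) vestibular collapse — rash ✓; diminished reflexes ✓; fatigue ✗; blurred vision ✓; weight loss ✓; night sweats ✓; headache ✓
(C) type-II ferritosis — rash ✓; diminished reflexes ✗; fatigue ✗; blurred vision ✗; weight loss ✗; night sweats ✓; headache ✗
(D) Brannigan's condition — rash ✗; diminished reflexes ✗; fatigue ✗; blurred vision ✗; weight loss ✓; night sweats ✗; headache ✗
(E) Varlen's syndrome — accounts for every observation (weight loss through headache → weight loss)
Only (E) is consistent with every observation.

E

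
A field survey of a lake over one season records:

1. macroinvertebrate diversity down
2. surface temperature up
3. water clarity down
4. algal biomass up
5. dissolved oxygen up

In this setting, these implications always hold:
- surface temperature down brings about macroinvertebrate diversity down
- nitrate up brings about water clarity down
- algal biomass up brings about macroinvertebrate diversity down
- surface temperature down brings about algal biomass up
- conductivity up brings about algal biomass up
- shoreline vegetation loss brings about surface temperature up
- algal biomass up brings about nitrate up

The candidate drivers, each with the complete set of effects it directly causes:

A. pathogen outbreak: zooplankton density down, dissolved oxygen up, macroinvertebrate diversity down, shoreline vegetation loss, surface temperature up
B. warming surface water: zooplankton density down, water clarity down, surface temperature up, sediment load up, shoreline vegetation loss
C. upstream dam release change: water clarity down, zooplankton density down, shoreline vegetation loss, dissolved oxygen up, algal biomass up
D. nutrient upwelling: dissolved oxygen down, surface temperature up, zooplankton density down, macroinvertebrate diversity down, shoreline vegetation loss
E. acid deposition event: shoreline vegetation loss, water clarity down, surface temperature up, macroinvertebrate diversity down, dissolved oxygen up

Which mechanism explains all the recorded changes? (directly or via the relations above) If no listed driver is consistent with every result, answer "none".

C

Per-candidate check:
(A) pathogen outbreak — macroinvertebrate diversity down yes; surface temperature up yes; water clarity down NO; algal biomass up NO; dissolved oxygen up yes
(B) warming surface water — does not account for macroinvertebrate diversity down, algal biomass up, dissolved oxygen up
(C) upstream dam release change — macroinvertebrate diversity down yes (by algal biomass up → macroinvertebrate diversity down); surface temperature up yes (by shoreline vegetation loss → surface temperature up); water clarity down yes; algal biomass up yes; dissolved oxygen up yes
(D) nutrient upwelling — fails on water clarity down, algal biomass up, dissolved oxygen up (predicts dissolved oxygen down, not dissolved oxygen up)
(E) acid deposition event — macroinvertebrate diversity down yes; surface temperature up yes; water clarity down yes; algal biomass up NO; dissolved oxygen up yes
Only (C) is consistent with every observation.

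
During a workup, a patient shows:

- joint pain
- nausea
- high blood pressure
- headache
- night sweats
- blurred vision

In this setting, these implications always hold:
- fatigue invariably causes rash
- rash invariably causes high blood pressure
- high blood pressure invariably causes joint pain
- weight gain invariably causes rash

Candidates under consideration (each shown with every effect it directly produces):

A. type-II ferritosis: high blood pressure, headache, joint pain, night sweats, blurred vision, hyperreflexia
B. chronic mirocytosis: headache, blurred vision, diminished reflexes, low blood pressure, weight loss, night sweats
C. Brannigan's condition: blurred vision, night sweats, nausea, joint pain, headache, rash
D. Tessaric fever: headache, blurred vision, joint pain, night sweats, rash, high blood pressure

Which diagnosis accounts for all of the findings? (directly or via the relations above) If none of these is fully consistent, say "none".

C

Checking each candidate against the observations:
(A) type-II ferritosis — joint pain +; nausea -; high blood pressure +; headache +; night sweats +; blurred vision +
(B) chronic mirocytosis — joint pain -; nausea -; high blood pressure -; headache +; night sweats +; blurred vision +
(C) Brannigan's condition — accounts for every observation (high blood pressure by rash → high blood pressure)
(D) Tessaric fever — does not account for nausea
(C) is the only candidate with no mismatches.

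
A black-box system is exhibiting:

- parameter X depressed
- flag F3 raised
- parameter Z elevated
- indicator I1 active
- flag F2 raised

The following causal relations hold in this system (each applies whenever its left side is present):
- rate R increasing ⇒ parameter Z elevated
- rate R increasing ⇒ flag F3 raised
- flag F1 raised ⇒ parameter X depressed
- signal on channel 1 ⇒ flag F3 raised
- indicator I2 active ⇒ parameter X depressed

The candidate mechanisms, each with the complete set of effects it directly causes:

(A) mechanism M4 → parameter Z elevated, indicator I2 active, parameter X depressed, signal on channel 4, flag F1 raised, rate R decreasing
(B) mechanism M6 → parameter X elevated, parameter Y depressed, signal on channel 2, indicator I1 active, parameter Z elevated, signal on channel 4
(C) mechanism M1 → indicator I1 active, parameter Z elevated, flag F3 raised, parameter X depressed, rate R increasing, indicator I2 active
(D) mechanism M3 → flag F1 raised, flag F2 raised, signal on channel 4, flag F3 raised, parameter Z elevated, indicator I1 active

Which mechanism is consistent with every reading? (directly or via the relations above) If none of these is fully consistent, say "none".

For each candidate, compare predicted effects to what was observed:
(A) mechanism M4 — does not account for flag F3 raised, indicator I1 active, flag F2 raised
(B) mechanism M6 — parameter X depressed -; flag F3 raised -; parameter Z elevated +; indicator I1 active +; flag F2 raised -
(C) mechanism M1 — does not account for flag F2 raised
(D) mechanism M3 — accounts for every observation (parameter X depressed through flag F1 raised → parameter X depressed)
(D) alone accounts for all the evidence.

D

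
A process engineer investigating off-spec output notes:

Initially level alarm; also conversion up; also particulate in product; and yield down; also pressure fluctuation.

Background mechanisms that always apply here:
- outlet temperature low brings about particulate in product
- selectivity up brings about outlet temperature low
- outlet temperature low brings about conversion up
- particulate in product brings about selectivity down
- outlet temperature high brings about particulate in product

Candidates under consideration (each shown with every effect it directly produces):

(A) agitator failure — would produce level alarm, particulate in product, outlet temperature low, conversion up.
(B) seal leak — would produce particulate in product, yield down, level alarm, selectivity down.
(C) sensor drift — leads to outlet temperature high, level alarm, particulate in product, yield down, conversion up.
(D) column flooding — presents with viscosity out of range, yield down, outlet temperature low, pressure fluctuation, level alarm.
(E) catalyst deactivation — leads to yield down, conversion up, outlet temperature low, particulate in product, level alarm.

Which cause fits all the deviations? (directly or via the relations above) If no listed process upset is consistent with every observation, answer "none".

D

Testing each hypothesis:
(A) agitator failure — does not account for yield down, pressure fluctuation
(B) seal leak — does not account for conversion up, pressure fluctuation
(C) sensor drift — does not account for pressure fluctuation
(D) column flooding — level alarm ✓; conversion up ✓ (through outlet temperature low → conversion up); particulate in product ✓ (through outlet temperature low → particulate in product); yield down ✓; pressure fluctuation ✓
(E) catalyst deactivation — level alarm ✓; conversion up ✓; particulate in product ✓; yield down ✓; pressure fluctuation ✗
(D) is the only candidate with no mismatches.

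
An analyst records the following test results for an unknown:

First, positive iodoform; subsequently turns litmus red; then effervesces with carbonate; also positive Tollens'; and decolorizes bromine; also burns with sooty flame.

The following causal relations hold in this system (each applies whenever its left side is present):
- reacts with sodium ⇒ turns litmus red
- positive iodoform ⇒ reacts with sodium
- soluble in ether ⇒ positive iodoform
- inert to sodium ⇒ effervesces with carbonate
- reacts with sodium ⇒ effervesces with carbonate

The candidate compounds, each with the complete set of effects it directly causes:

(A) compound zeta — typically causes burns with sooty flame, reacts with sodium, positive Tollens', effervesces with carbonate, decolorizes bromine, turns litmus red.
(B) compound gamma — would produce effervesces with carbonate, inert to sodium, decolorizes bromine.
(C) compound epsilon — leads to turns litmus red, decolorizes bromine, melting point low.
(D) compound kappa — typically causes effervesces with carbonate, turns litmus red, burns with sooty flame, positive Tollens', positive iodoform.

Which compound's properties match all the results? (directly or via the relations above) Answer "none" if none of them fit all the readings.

none

Testing each hypothesis:
(A) compound zeta — positive iodoform ✗; turns litmus red ✓; effervesces with carbonate ✓; positive Tollens' ✓; decolorizes bromine ✓; burns with sooty flame ✓
(B) compound gamma — does not account for positive iodoform, turns litmus red, positive Tollens', burns with sooty flame
(C) compound epsilon — positive iodoform ✗; turns litmus red ✓; effervesces with carbonate ✗; positive Tollens' ✗; decolorizes bromine ✓; burns with sooty flame ✗
(D) compound kappa — does not account for decolorizes bromine
None of the listed candidates fits everything.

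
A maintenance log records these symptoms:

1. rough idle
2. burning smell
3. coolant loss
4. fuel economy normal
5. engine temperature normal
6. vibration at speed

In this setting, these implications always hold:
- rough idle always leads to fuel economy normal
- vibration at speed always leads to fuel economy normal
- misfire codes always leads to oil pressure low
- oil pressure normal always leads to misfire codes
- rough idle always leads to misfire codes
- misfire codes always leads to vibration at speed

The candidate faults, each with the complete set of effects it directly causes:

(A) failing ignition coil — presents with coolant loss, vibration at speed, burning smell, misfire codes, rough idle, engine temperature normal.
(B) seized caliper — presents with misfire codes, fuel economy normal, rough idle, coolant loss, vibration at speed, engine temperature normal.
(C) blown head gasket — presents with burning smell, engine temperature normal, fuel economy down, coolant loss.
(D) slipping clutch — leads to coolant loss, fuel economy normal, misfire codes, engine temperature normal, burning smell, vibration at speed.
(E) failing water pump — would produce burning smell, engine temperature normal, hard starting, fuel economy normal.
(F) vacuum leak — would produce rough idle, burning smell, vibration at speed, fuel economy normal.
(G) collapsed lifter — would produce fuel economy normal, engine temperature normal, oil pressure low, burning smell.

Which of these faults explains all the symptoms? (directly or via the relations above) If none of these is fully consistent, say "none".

A

Checking each candidate against the observations:
(A) failing ignition coil — accounts for every observation (fuel economy normal by rough idle → fuel economy normal)
(B) seized caliper — rough idle ✓; burning smell ✗; coolant loss ✓; fuel economy normal ✓; engine temperature normal ✓; vibration at speed ✓
(C) blown head gasket — fails on rough idle, fuel economy normal, vibration at speed (predicts fuel economy down, not fuel economy normal)
(D) slipping clutch — does not account for rough idle
(E) failing water pump — does not account for rough idle, coolant loss, vibration at speed
(F) vacuum leak — does not account for coolant loss, engine temperature normal
(G) collapsed lifter — does not account for rough idle, coolant loss, vibration at speed
(A) alone accounts for all the evidence.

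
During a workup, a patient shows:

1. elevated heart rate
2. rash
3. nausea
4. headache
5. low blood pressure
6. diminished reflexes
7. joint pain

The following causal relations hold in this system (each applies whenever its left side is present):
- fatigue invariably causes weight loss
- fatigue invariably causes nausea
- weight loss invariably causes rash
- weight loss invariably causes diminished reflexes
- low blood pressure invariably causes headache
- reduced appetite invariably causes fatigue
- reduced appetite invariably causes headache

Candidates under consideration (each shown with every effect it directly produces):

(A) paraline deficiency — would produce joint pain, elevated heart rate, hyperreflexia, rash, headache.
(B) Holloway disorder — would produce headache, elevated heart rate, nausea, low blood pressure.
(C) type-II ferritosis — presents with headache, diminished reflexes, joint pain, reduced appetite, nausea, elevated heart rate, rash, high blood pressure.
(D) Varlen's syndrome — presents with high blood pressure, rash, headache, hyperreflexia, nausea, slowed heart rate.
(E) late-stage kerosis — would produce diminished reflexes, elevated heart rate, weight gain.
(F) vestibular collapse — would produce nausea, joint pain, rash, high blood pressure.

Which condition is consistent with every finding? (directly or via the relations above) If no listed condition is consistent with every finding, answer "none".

none

Testing each hypothesis:
(A) paraline deficiency — fails on nausea, low blood pressure, diminished reflexes (predicts hyperreflexia, not diminished reflexes)
(B) Holloway disorder — does not account for rash, diminished reflexes, joint pain
(C) type-II ferritosis — fails on low blood pressure (predicts high blood pressure, not low blood pressure)
(D) Varlen's syndrome — fails on elevated heart rate, low blood pressure, diminished reflexes, joint pain (predicts slowed heart rate, not elevated heart rate; predicts high blood pressure, not low blood pressure; predicts hyperreflexia, not diminished reflexes)
(E) late-stage kerosis — does not account for rash, nausea, headache, low blood pressure, joint pain
(F) vestibular collapse — fails on elevated heart rate, headache, low blood pressure, diminished reflexes (predicts high blood pressure, not low blood pressure)
No candidate is consistent with all observations.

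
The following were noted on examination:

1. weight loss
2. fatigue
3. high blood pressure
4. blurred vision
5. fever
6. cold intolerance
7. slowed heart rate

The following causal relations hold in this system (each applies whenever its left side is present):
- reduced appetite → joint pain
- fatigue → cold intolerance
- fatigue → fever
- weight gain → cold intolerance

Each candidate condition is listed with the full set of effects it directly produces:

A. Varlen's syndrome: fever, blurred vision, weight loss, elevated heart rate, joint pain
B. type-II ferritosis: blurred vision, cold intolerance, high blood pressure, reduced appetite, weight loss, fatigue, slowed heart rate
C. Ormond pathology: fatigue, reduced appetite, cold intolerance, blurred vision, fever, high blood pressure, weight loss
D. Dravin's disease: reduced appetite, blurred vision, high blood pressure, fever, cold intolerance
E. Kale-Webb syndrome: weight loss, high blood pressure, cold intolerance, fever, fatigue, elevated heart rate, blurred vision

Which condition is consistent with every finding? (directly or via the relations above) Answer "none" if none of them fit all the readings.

B

Testing each hypothesis:
(A) Varlen's syndrome — weight loss ✓; fatigue ✗; high blood pressure ✗; blurred vision ✓; fever ✓; cold intolerance ✗; slowed heart rate ✗
(B) type-II ferritosis — accounts for every observation (fever via fatigue → fever)
(C) Ormond pathology — weight loss ✓; fatigue ✓; high blood pressure ✓; blurred vision ✓; fever ✓; cold intolerance ✓; slowed heart rate ✗
(D) Dravin's disease — weight loss ✗; fatigue ✗; high blood pressure ✓; blurred vision ✓; fever ✓; cold intolerance ✓; slowed heart rate ✗
(E) Kale-Webb syndrome — fails on slowed heart rate (predicts elevated heart rate, not slowed heart rate)
Only (B) is consistent with every observation.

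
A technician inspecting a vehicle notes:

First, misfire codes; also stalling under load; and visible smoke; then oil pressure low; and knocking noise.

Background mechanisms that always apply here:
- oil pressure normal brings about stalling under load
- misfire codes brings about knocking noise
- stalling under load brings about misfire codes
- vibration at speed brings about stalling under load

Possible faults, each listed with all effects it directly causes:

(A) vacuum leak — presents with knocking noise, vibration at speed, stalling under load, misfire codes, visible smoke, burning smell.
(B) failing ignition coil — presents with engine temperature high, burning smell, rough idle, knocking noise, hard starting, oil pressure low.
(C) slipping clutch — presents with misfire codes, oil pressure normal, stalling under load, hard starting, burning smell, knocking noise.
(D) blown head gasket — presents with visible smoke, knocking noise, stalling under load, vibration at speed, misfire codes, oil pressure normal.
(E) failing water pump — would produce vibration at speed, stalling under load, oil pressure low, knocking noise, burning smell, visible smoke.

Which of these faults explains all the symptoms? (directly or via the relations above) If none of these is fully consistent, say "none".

E

Checking each candidate against the observations:
(A) vacuum leak — misfire codes ✓; stalling under load ✓; visible smoke ✓; oil pressure low ✗; knocking noise ✓
(B) failing ignition coil — does not account for misfire codes, stalling under load, visible smoke
(C) slipping clutch — misfire codes ✓; stalling under load ✓; visible smoke ✗; oil pressure low ✗; knocking noise ✓
(D) blown head gasket — misfire codes ✓; stalling under load ✓; visible smoke ✓; oil pressure low ✗; knocking noise ✓
(E) failing water pump — accounts for every observation (misfire codes by stalling under load → misfire codes)
Only (E) is consistent with every observation.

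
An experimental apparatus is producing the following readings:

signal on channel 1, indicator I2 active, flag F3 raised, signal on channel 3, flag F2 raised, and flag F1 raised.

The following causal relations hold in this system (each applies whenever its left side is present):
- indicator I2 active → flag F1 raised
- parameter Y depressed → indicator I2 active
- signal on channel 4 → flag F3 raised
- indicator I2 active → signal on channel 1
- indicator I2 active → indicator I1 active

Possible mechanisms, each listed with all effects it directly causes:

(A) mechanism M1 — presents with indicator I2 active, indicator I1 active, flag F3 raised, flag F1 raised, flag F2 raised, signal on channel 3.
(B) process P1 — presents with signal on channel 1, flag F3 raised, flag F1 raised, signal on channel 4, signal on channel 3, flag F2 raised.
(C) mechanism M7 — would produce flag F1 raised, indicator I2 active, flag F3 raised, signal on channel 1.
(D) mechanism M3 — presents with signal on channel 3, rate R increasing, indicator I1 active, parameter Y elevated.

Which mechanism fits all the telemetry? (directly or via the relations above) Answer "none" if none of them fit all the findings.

A

For each candidate, compare predicted effects to what was observed:
(A) mechanism M1 — signal on channel 1 match (through indicator I2 active → signal on channel 1); indicator I2 active match; flag F3 raised match; signal on channel 3 match; flag F2 raised match; flag F1 raised match
(B) process P1 — signal on channel 1 match; indicator I2 active miss; flag F3 raised match; signal on channel 3 match; flag F2 raised match; flag F1 raised match
(C) mechanism M7 — does not account for signal on channel 3, flag F2 raised
(D) mechanism M3 — does not account for signal on channel 1, indicator I2 active, flag F3 raised, flag F2 raised, flag F1 raised
(A) alone accounts for all the evidence.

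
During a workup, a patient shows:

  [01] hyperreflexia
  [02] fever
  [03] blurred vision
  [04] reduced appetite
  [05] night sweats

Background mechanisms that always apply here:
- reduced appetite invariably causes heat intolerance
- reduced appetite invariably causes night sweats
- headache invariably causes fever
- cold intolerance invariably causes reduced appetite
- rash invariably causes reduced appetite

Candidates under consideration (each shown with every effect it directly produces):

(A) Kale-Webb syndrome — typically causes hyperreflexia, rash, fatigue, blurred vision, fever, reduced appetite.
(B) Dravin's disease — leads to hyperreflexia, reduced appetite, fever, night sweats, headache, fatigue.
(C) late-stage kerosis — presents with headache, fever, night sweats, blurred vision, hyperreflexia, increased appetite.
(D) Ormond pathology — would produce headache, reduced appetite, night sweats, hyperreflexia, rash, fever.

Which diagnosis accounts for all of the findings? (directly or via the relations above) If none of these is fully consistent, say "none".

Per-candidate check:
(A) Kale-Webb syndrome — hyperreflexia +; fever +; blurred vision +; reduced appetite +; night sweats + (by reduced appetite → night sweats)
(B) Dravin's disease — hyperreflexia +; fever +; blurred vision -; reduced appetite +; night sweats +
(C) late-stage kerosis — hyperreflexia +; fever +; blurred vision +; reduced appetite -; night sweats +
(D) Ormond pathology — does not account for blurred vision
(A) is the only candidate with no mismatches.

A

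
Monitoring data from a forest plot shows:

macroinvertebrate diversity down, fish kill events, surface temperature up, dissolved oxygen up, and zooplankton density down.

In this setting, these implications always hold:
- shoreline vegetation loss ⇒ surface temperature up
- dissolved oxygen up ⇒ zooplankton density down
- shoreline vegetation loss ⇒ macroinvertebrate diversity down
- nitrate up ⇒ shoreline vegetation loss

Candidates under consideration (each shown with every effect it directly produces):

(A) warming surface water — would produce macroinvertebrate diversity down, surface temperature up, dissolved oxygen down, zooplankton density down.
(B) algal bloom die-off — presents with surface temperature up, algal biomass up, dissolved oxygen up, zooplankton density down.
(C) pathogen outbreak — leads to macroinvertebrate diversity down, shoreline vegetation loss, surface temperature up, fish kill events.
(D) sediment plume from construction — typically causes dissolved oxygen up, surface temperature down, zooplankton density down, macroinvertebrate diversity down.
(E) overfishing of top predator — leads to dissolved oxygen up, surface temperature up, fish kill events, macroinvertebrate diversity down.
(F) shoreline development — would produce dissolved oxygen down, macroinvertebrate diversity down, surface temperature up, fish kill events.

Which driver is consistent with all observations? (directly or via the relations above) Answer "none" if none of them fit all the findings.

E

For each candidate, compare predicted effects to what was observed:
(A) warming surface water — fails on fish kill events, dissolved oxygen up (predicts dissolved oxygen down, not dissolved oxygen up)
(B) algal bloom die-off — macroinvertebrate diversity down -; fish kill events -; surface temperature up +; dissolved oxygen up +; zooplankton density down +
(C) pathogen outbreak — macroinvertebrate diversity down +; fish kill events +; surface temperature up +; dissolved oxygen up -; zooplankton density down -
(D) sediment plume from construction — fails on fish kill events, surface temperature up (predicts surface temperature down, not surface temperature up)
(E) overfishing of top predator — accounts for every observation (zooplankton density down by dissolved oxygen up → zooplankton density down)
(F) shoreline development — fails on dissolved oxygen up, zooplankton density down (predicts dissolved oxygen down, not dissolved oxygen up)
Only (E) is consistent with every observation.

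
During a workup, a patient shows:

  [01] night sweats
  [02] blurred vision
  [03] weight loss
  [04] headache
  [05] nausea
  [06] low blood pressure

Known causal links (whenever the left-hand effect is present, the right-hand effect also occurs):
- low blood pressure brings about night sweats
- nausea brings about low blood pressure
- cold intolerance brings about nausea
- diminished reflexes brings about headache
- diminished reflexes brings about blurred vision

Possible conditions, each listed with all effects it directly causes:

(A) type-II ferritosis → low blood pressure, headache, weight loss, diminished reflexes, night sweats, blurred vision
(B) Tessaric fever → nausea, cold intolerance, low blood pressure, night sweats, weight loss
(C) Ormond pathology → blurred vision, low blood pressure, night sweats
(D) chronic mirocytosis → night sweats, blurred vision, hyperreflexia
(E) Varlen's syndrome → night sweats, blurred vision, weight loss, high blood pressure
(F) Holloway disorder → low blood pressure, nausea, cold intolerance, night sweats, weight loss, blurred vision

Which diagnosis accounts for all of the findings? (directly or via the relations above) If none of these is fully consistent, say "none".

Testing each hypothesis:
(A) type-II ferritosis — does not account for nausea
(B) Tessaric fever — night sweats yes; blurred vision NO; weight loss yes; headache NO; nausea yes; low blood pressure yes
(C) Ormond pathology — night sweats yes; blurred vision yes; weight loss NO; headache NO; nausea NO; low blood pressure yes
(D) chronic mirocytosis — does not account for weight loss, headache, nausea, low blood pressure
(E) Varlen's syndrome — night sweats yes; blurred vision yes; weight loss yes; headache NO; nausea NO; low blood pressure NO
(F) Holloway disorder — night sweats yes; blurred vision yes; weight loss yes; headache NO; nausea yes; low blood pressure yes
No candidate is consistent with all observations.

none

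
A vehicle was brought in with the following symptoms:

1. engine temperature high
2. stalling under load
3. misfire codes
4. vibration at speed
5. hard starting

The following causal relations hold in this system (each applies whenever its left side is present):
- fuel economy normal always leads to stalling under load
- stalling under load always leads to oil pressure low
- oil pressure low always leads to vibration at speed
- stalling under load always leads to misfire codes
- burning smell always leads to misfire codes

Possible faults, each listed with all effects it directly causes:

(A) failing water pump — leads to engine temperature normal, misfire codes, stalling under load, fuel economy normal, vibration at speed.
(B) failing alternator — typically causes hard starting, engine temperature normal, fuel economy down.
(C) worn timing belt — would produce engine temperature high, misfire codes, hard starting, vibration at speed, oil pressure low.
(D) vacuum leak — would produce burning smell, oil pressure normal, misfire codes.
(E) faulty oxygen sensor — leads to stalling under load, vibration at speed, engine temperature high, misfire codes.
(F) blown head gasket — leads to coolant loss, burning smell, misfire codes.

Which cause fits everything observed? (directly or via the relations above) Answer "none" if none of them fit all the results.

none

Per-candidate check:
(A) failing water pump — fails on engine temperature high, hard starting (predicts engine temperature normal, not engine temperature high)
(B) failing alternator — fails on engine temperature high, stalling under load, misfire codes, vibration at speed (predicts engine temperature normal, not engine temperature high)
(C) worn timing belt — engine temperature high match; stalling under load miss; misfire codes match; vibration at speed match; hard starting match
(D) vacuum leak — engine temperature high miss; stalling under load miss; misfire codes match; vibration at speed miss; hard starting miss
(E) faulty oxygen sensor — does not account for hard starting
(F) blown head gasket — engine temperature high miss; stalling under load miss; misfire codes match; vibration at speed miss; hard starting miss
Every candidate fails on at least one observation.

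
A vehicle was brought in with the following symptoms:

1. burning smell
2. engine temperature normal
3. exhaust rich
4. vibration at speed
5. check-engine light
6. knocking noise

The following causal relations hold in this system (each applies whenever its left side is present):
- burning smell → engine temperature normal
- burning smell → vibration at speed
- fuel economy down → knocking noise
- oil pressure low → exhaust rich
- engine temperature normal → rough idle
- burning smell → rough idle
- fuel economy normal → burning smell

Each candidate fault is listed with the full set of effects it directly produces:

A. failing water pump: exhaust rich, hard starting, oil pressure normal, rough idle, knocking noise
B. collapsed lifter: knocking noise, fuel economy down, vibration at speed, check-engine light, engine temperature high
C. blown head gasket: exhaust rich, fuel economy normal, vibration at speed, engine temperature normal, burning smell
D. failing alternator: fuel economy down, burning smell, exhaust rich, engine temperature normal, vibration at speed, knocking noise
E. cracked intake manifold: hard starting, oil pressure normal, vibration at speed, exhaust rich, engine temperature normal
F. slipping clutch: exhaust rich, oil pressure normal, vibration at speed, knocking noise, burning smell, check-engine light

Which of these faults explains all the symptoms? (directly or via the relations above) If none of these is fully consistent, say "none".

Per-candidate check:
(A) failing water pump — burning smell NO; engine temperature normal NO; exhaust rich yes; vibration at speed NO; check-engine light NO; knocking noise yes
(B) collapsed lifter — burning smell NO; engine temperature normal NO; exhaust rich NO; vibration at speed yes; check-engine light yes; knocking noise yes
(C) blown head gasket — burning smell yes; engine temperature normal yes; exhaust rich yes; vibration at speed yes; check-engine light NO; knocking noise NO
(D) failing alternator — does not account for check-engine light
(E) cracked intake manifold — burning smell NO; engine temperature normal yes; exhaust rich yes; vibration at speed yes; check-engine light NO; knocking noise NO
(F) slipping clutch — burning smell yes; engine temperature normal yes (through burning smell → engine temperature normal); exhaust rich yes; vibration at speed yes; check-engine light yes; knocking noise yes
(F) alone accounts for all the evidence.

F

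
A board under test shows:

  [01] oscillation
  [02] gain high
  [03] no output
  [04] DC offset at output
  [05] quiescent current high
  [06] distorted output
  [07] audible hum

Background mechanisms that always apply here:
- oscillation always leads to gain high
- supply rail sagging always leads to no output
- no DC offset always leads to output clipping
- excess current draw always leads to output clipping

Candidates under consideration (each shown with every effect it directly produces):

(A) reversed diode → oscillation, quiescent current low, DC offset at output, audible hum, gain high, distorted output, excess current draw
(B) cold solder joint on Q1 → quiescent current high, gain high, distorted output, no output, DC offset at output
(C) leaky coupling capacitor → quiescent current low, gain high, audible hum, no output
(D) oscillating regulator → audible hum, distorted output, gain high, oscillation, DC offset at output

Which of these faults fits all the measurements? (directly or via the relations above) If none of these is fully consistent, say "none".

Checking each candidate against the observations:
(A) reversed diode — oscillation match; gain high match; no output miss; DC offset at output match; quiescent current high miss; distorted output match; audible hum match
(B) cold solder joint on Q1 — does not account for oscillation, audible hum
(C) leaky coupling capacitor — oscillation miss; gain high match; no output match; DC offset at output miss; quiescent current high miss; distorted output miss; audible hum match
(D) oscillating regulator — does not account for no output, quiescent current high
No candidate is consistent with all observations.

none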